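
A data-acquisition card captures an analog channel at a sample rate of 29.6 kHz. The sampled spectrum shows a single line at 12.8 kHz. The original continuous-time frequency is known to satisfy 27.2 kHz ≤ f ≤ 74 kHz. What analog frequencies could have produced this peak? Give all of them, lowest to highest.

Frequencies that alias to 12.8 kHz are k·fs ± 12.8 kHz for integer k ≥ 0.
k=0: 12.8 kHz.
k=1: 16.8 kHz, 42.4 kHz.
k=2: 46.4 kHz, 72 kHz.
k=3: 76 kHz, 101.6 kHz.
Within [27.2 kHz, 74 kHz]: 42.4 kHz, 46.4 kHz, 72 kHz.

42.4 kHz, 46.4 kHz, 72 kHz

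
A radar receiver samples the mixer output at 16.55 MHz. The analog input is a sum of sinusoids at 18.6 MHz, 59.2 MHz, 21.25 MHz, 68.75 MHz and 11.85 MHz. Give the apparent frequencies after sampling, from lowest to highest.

fs/2 = 8.275 MHz.
18.6 MHz mod fs = 2.05 MHz.
2.05 MHz ≤ fs/2 = 8.275 MHz, appears at 2.05 MHz.
59.2 MHz mod fs = 9.55 MHz.
9.55 MHz > fs/2 = 8.275 MHz, folds to fs − 9.55 MHz = 7 MHz.
21.25 MHz mod fs = 4.7 MHz.
4.7 MHz ≤ fs/2 = 8.275 MHz, appears at 4.7 MHz.
68.75 MHz mod fs = 2.55 MHz.
2.55 MHz ≤ fs/2 = 8.275 MHz, appears at 2.55 MHz.
11.85 MHz > fs/2 = 8.275 MHz, folds to fs − 11.85 MHz = 4.7 MHz.
Distinct values: {2.05 MHz, 2.55 MHz, 4.7 MHz, 7 MHz}.

2.05 MHz, 2.55 MHz, 4.7 MHz, 7 MHz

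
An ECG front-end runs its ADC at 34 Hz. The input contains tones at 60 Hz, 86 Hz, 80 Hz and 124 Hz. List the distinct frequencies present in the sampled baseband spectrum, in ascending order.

fs/2 = 17 Hz.
60 Hz mod fs = 26 Hz.
26 Hz > fs/2 = 17 Hz, folds to fs − 26 Hz = 8 Hz.
86 Hz mod fs = 18 Hz.
18 Hz > fs/2 = 17 Hz, folds to fs − 18 Hz = 16 Hz.
80 Hz mod fs = 12 Hz.
12 Hz ≤ fs/2 = 17 Hz, appears at 12 Hz.
124 Hz mod fs = 22 Hz.
22 Hz > fs/2 = 17 Hz, folds to fs − 22 Hz = 12 Hz.
Distinct values: {8 Hz, 12 Hz, 16 Hz}.

8 Hz, 12 Hz, 16 Hz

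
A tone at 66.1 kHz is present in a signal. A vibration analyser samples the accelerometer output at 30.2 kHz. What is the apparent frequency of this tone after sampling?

5.7 kHz

66.1 kHz mod fs = 5.7 kHz.
5.7 kHz ≤ fs/2 = 15.1 kHz, appears at 5.7 kHz.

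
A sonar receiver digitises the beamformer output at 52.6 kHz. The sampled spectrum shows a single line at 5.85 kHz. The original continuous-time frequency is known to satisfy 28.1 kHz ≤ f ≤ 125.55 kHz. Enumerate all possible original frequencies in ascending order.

46.75 kHz, 58.45 kHz, 99.35 kHz, 111.05 kHz

Frequencies that alias to 5.85 kHz are k·fs ± 5.85 kHz for integer k ≥ 0.
k=0: 5.85 kHz.
k=1: 46.75 kHz, 58.45 kHz.
k=2: 99.35 kHz, 111.05 kHz.
k=3: 151.95 kHz, 163.65 kHz.
Within [28.1 kHz, 125.55 kHz]: 46.75 kHz, 58.45 kHz, 99.35 kHz, 111.05 kHz.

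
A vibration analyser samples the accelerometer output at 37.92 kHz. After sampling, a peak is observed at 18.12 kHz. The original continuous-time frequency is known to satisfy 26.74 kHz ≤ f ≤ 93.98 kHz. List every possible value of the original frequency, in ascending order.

56.04 kHz, 57.72 kHz, 93.96 kHz

Frequencies that alias to 18.12 kHz are k·fs ± 18.12 kHz for integer k ≥ 0.
k=0: 18.12 kHz.
k=1: 19.8 kHz, 56.04 kHz.
k=2: 57.72 kHz, 93.96 kHz.
k=3: 95.64 kHz, 131.88 kHz.
Within [26.74 kHz, 93.98 kHz]: 56.04 kHz, 57.72 kHz, 93.96 kHz.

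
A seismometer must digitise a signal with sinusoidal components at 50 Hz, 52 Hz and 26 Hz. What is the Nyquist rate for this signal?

Highest-frequency component: 52 Hz.
Nyquist rate = 2 × 52 Hz = 104 Hz.

104 Hz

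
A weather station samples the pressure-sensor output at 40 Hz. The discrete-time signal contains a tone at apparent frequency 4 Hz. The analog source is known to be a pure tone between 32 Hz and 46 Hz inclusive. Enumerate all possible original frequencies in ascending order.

36 Hz, 44 Hz

Frequencies that alias to 4 Hz are k·fs ± 4 Hz for integer k ≥ 0.
k=0: 4 Hz.
k=1: 36 Hz, 44 Hz.
k=2: 76 Hz, 84 Hz.
Within [32 Hz, 46 Hz]: 36 Hz, 44 Hz.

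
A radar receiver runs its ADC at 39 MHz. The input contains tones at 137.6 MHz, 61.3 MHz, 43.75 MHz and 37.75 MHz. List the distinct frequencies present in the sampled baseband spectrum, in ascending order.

1.25 MHz, 4.75 MHz, 16.7 MHz, 18.4 MHz

fs/2 = 19.5 MHz.
137.6 MHz mod fs = 20.6 MHz.
20.6 MHz > fs/2 = 19.5 MHz, folds to fs − 20.6 MHz = 18.4 MHz.
61.3 MHz mod fs = 22.3 MHz.
22.3 MHz > fs/2 = 19.5 MHz, folds to fs − 22.3 MHz = 16.7 MHz.
43.75 MHz mod fs = 4.75 MHz.
4.75 MHz ≤ fs/2 = 19.5 MHz, appears at 4.75 MHz.
37.75 MHz > fs/2 = 19.5 MHz, folds to fs − 37.75 MHz = 1.25 MHz.
Distinct values: {1.25 MHz, 4.75 MHz, 16.7 MHz, 18.4 MHz}.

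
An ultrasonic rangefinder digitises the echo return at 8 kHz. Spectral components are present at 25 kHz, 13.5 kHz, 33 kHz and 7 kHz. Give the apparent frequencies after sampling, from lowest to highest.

fs/2 = 4 kHz.
25 kHz mod fs = 1 kHz.
1 kHz ≤ fs/2 = 4 kHz, appears at 1 kHz.
13.5 kHz mod fs = 5.5 kHz.
5.5 kHz > fs/2 = 4 kHz, folds to fs − 5.5 kHz = 2.5 kHz.
33 kHz mod fs = 1 kHz.
1 kHz ≤ fs/2 = 4 kHz, appears at 1 kHz.
7 kHz > fs/2 = 4 kHz, folds to fs − 7 kHz = 1 kHz.
Distinct values: {1 kHz, 2.5 kHz}.

1 kHz, 2.5 kHz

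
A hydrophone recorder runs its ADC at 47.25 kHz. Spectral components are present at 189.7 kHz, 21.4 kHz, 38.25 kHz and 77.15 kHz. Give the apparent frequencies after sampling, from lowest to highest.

0.7 kHz, 9 kHz, 17.35 kHz, 21.4 kHz

fs/2 = 23.625 kHz.
189.7 kHz mod fs = 0.7 kHz.
0.7 kHz ≤ fs/2 = 23.625 kHz, appears at 0.7 kHz.
21.4 kHz ≤ fs/2 = 23.625 kHz, passes unchanged.
38.25 kHz > fs/2 = 23.625 kHz, folds to fs − 38.25 kHz = 9 kHz.
77.15 kHz mod fs = 29.9 kHz.
29.9 kHz > fs/2 = 23.625 kHz, folds to fs − 29.9 kHz = 17.35 kHz.
Distinct values: {0.7 kHz, 9 kHz, 17.35 kHz, 21.4 kHz}.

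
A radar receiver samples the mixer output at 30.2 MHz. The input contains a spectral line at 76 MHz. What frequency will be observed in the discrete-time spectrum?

76 MHz mod fs = 15.6 MHz.
15.6 MHz > fs/2 = 15.1 MHz, folds to fs − 15.6 MHz = 14.6 MHz.

14.6 MHz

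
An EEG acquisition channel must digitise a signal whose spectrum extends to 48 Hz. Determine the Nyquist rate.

96 Hz

Nyquist rate = 2 × 48 Hz = 96 Hz.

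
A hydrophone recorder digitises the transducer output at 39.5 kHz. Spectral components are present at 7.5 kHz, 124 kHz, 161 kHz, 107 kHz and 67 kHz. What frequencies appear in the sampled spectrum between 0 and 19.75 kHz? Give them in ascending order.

3 kHz, 5.5 kHz, 7.5 kHz, 11.5 kHz, 12 kHz

fs/2 = 19.75 kHz.
7.5 kHz ≤ fs/2 = 19.75 kHz, passes unchanged.
124 kHz mod fs = 5.5 kHz.
5.5 kHz ≤ fs/2 = 19.75 kHz, appears at 5.5 kHz.
161 kHz mod fs = 3 kHz.
3 kHz ≤ fs/2 = 19.75 kHz, appears at 3 kHz.
107 kHz mod fs = 28 kHz.
28 kHz > fs/2 = 19.75 kHz, folds to fs − 28 kHz = 11.5 kHz.
67 kHz mod fs = 27.5 kHz.
27.5 kHz > fs/2 = 19.75 kHz, folds to fs − 27.5 kHz = 12 kHz.
Distinct values: {3 kHz, 5.5 kHz, 7.5 kHz, 11.5 kHz, 12 kHz}.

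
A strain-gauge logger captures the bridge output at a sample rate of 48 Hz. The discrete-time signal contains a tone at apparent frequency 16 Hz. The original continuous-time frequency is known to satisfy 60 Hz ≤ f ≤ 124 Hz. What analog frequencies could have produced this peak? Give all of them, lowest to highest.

64 Hz, 80 Hz, 112 Hz

Frequencies that alias to 16 Hz are k·fs ± 16 Hz for integer k ≥ 0.
k=0: 16 Hz.
k=1: 32 Hz, 64 Hz.
k=2: 80 Hz, 112 Hz.
k=3: 128 Hz, 160 Hz.
Within [60 Hz, 124 Hz]: 64 Hz, 80 Hz, 112 Hz.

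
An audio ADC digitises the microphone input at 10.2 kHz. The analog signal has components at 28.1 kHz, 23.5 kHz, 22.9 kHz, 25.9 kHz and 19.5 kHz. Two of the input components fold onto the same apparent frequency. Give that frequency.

2.5 kHz

fs/2 = 5.1 kHz.
28.1 kHz mod fs = 7.7 kHz.
7.7 kHz > fs/2 = 5.1 kHz, folds to fs − 7.7 kHz = 2.5 kHz.
23.5 kHz mod fs = 3.1 kHz.
3.1 kHz ≤ fs/2 = 5.1 kHz, appears at 3.1 kHz.
22.9 kHz mod fs = 2.5 kHz.
2.5 kHz ≤ fs/2 = 5.1 kHz, appears at 2.5 kHz.
25.9 kHz mod fs = 5.5 kHz.
5.5 kHz > fs/2 = 5.1 kHz, folds to fs − 5.5 kHz = 4.7 kHz.
19.5 kHz mod fs = 9.3 kHz.
9.3 kHz > fs/2 = 5.1 kHz, folds to fs − 9.3 kHz = 0.9 kHz.
22.9 kHz and 28.1 kHz both map to 2.5 kHz.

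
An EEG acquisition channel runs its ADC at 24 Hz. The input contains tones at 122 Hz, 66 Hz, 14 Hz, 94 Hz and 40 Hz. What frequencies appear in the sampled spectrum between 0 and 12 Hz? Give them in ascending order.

2 Hz, 6 Hz, 8 Hz, 10 Hz

fs/2 = 12 Hz.
122 Hz mod fs = 2 Hz.
2 Hz ≤ fs/2 = 12 Hz, appears at 2 Hz.
66 Hz mod fs = 18 Hz.
18 Hz > fs/2 = 12 Hz, folds to fs − 18 Hz = 6 Hz.
14 Hz > fs/2 = 12 Hz, folds to fs − 14 Hz = 10 Hz.
94 Hz mod fs = 22 Hz.
22 Hz > fs/2 = 12 Hz, folds to fs − 22 Hz = 2 Hz.
40 Hz mod fs = 16 Hz.
16 Hz > fs/2 = 12 Hz, folds to fs − 16 Hz = 8 Hz.
Distinct values: {2 Hz, 6 Hz, 8 Hz, 10 Hz}.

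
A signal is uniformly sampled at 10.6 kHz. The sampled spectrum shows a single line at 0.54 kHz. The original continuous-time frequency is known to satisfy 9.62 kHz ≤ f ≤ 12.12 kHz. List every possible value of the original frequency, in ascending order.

10.06 kHz, 11.14 kHz

Frequencies that alias to 0.54 kHz are k·fs ± 0.54 kHz for integer k ≥ 0.
k=0: 0.54 kHz.
k=1: 10.06 kHz, 11.14 kHz.
k=2: 20.66 kHz, 21.74 kHz.
Within [9.62 kHz, 12.12 kHz]: 10.06 kHz, 11.14 kHz.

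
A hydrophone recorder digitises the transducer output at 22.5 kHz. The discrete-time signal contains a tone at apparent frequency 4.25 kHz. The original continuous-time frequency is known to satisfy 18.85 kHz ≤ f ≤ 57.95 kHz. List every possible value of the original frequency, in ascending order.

26.75 kHz, 40.75 kHz, 49.25 kHz

Frequencies that alias to 4.25 kHz are k·fs ± 4.25 kHz for integer k ≥ 0.
k=0: 4.25 kHz.
k=1: 18.25 kHz, 26.75 kHz.
k=2: 40.75 kHz, 49.25 kHz.
k=3: 63.25 kHz, 71.75 kHz.
Within [18.85 kHz, 57.95 kHz]: 26.75 kHz, 40.75 kHz, 49.25 kHz.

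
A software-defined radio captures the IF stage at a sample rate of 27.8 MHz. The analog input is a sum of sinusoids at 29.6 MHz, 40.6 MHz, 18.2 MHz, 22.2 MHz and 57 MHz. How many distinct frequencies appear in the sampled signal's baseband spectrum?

fs/2 = 13.9 MHz.
29.6 MHz mod fs = 1.8 MHz.
1.8 MHz ≤ fs/2 = 13.9 MHz, appears at 1.8 MHz.
40.6 MHz mod fs = 12.8 MHz.
12.8 MHz ≤ fs/2 = 13.9 MHz, appears at 12.8 MHz.
18.2 MHz > fs/2 = 13.9 MHz, folds to fs − 18.2 MHz = 9.6 MHz.
22.2 MHz > fs/2 = 13.9 MHz, folds to fs − 22.2 MHz = 5.6 MHz.
57 MHz mod fs = 1.4 MHz.
1.4 MHz ≤ fs/2 = 13.9 MHz, appears at 1.4 MHz.
Distinct values: {1.4 MHz, 1.8 MHz, 5.6 MHz, 9.6 MHz, 12.8 MHz} → 5.

5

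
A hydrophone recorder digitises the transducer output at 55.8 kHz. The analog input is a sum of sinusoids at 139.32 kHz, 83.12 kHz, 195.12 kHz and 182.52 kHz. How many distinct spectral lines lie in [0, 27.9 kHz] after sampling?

fs/2 = 27.9 kHz.
139.32 kHz mod fs = 27.72 kHz.
27.72 kHz ≤ fs/2 = 27.9 kHz, appears at 27.72 kHz.
83.12 kHz mod fs = 27.32 kHz.
27.32 kHz ≤ fs/2 = 27.9 kHz, appears at 27.32 kHz.
195.12 kHz mod fs = 27.72 kHz.
27.72 kHz ≤ fs/2 = 27.9 kHz, appears at 27.72 kHz.
182.52 kHz mod fs = 15.12 kHz.
15.12 kHz ≤ fs/2 = 27.9 kHz, appears at 15.12 kHz.
Distinct values: {15.12 kHz, 27.32 kHz, 27.72 kHz} → 3.

3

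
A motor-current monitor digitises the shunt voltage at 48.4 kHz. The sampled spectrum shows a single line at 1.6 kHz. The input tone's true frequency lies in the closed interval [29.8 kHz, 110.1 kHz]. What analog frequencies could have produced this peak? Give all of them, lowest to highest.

46.8 kHz, 50 kHz, 95.2 kHz, 98.4 kHz

Frequencies that alias to 1.6 kHz are k·fs ± 1.6 kHz for integer k ≥ 0.
k=0: 1.6 kHz.
k=1: 46.8 kHz, 50 kHz.
k=2: 95.2 kHz, 98.4 kHz.
k=3: 143.6 kHz, 146.8 kHz.
Within [29.8 kHz, 110.1 kHz]: 46.8 kHz, 50 kHz, 95.2 kHz, 98.4 kHz.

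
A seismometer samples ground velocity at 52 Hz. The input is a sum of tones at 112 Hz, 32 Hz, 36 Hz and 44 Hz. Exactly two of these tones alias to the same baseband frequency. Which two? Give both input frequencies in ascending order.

44 Hz, 112 Hz

fs/2 = 26 Hz.
112 Hz mod fs = 8 Hz.
8 Hz ≤ fs/2 = 26 Hz, appears at 8 Hz.
32 Hz > fs/2 = 26 Hz, folds to fs − 32 Hz = 20 Hz.
36 Hz > fs/2 = 26 Hz, folds to fs − 36 Hz = 16 Hz.
44 Hz > fs/2 = 26 Hz, folds to fs − 44 Hz = 8 Hz.
44 Hz and 112 Hz both map to 8 Hz.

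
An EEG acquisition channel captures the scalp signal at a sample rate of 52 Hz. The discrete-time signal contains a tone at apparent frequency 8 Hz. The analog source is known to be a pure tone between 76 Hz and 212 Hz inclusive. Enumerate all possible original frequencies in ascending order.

96 Hz, 112 Hz, 148 Hz, 164 Hz, 200 Hz

Frequencies that alias to 8 Hz are k·fs ± 8 Hz for integer k ≥ 0.
k=0: 8 Hz.
k=1: 44 Hz, 60 Hz.
k=2: 96 Hz, 112 Hz.
k=3: 148 Hz, 164 Hz.
k=4: 200 Hz, 216 Hz.
k=5: 252 Hz, 268 Hz.
Within [76 Hz, 212 Hz]: 96 Hz, 112 Hz, 148 Hz, 164 Hz, 200 Hz.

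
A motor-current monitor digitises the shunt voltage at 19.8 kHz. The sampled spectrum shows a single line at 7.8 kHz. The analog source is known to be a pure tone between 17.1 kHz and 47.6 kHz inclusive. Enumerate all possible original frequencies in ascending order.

27.6 kHz, 31.8 kHz, 47.4 kHz

Frequencies that alias to 7.8 kHz are k·fs ± 7.8 kHz for integer k ≥ 0.
k=0: 7.8 kHz.
k=1: 12 kHz, 27.6 kHz.
k=2: 31.8 kHz, 47.4 kHz.
k=3: 51.6 kHz, 67.2 kHz.
Within [17.1 kHz, 47.6 kHz]: 27.6 kHz, 31.8 kHz, 47.4 kHz.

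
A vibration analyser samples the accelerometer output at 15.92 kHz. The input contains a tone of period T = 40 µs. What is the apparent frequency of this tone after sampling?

6.84 kHz

T = 40 µs → f = 1/T = 25 kHz.
25 kHz mod fs = 9.08 kHz.
9.08 kHz > fs/2 = 7.96 kHz, folds to fs − 9.08 kHz = 6.84 kHz.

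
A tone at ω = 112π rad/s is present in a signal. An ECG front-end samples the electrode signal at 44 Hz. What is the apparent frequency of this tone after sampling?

12 Hz

ω = 112π rad/s → f = ω/(2π) = 56 Hz.
56 Hz mod fs = 12 Hz.
12 Hz ≤ fs/2 = 22 Hz, appears at 12 Hz.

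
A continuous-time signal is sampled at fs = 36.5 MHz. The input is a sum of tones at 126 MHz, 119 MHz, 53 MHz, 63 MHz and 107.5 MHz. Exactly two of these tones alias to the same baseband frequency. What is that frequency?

fs/2 = 18.25 MHz.
126 MHz mod fs = 16.5 MHz.
16.5 MHz ≤ fs/2 = 18.25 MHz, appears at 16.5 MHz.
119 MHz mod fs = 9.5 MHz.
9.5 MHz ≤ fs/2 = 18.25 MHz, appears at 9.5 MHz.
53 MHz mod fs = 16.5 MHz.
16.5 MHz ≤ fs/2 = 18.25 MHz, appears at 16.5 MHz.
63 MHz mod fs = 26.5 MHz.
26.5 MHz > fs/2 = 18.25 MHz, folds to fs − 26.5 MHz = 10 MHz.
107.5 MHz mod fs = 34.5 MHz.
34.5 MHz > fs/2 = 18.25 MHz, folds to fs − 34.5 MHz = 2 MHz.
53 MHz and 126 MHz both map to 16.5 MHz.

16.5 MHz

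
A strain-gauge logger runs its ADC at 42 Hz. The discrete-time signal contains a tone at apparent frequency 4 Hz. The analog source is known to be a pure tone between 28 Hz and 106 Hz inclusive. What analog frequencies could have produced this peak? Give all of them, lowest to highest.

38 Hz, 46 Hz, 80 Hz, 88 Hz

Frequencies that alias to 4 Hz are k·fs ± 4 Hz for integer k ≥ 0.
k=0: 4 Hz.
k=1: 38 Hz, 46 Hz.
k=2: 80 Hz, 88 Hz.
k=3: 122 Hz, 130 Hz.
Within [28 Hz, 106 Hz]: 38 Hz, 46 Hz, 80 Hz, 88 Hz.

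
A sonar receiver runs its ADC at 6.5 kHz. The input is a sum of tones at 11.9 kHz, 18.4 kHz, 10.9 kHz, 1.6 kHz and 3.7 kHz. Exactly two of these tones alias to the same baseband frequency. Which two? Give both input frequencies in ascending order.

11.9 kHz, 18.4 kHz

fs/2 = 3.25 kHz.
11.9 kHz mod fs = 5.4 kHz.
5.4 kHz > fs/2 = 3.25 kHz, folds to fs − 5.4 kHz = 1.1 kHz.
18.4 kHz mod fs = 5.4 kHz.
5.4 kHz > fs/2 = 3.25 kHz, folds to fs − 5.4 kHz = 1.1 kHz.
10.9 kHz mod fs = 4.4 kHz.
4.4 kHz > fs/2 = 3.25 kHz, folds to fs − 4.4 kHz = 2.1 kHz.
1.6 kHz ≤ fs/2 = 3.25 kHz, passes unchanged.
3.7 kHz > fs/2 = 3.25 kHz, folds to fs − 3.7 kHz = 2.8 kHz.
11.9 kHz and 18.4 kHz both map to 1.1 kHz.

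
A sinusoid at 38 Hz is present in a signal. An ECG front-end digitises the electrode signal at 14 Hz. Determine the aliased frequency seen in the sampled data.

38 Hz mod fs = 10 Hz.
10 Hz > fs/2 = 7 Hz, folds to fs − 10 Hz = 4 Hz.

4 Hz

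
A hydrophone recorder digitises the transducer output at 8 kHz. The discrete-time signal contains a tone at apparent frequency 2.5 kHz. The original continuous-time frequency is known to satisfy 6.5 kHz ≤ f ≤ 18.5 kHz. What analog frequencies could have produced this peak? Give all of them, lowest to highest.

Frequencies that alias to 2.5 kHz are k·fs ± 2.5 kHz for integer k ≥ 0.
k=0: 2.5 kHz.
k=1: 5.5 kHz, 10.5 kHz.
k=2: 13.5 kHz, 18.5 kHz.
k=3: 21.5 kHz, 26.5 kHz.
Within [6.5 kHz, 18.5 kHz]: 10.5 kHz, 13.5 kHz, 18.5 kHz.

10.5 kHz, 13.5 kHz, 18.5 kHz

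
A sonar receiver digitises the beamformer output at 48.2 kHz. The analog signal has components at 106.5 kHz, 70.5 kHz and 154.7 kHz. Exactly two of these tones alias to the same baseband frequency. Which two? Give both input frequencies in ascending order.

106.5 kHz, 154.7 kHz

fs/2 = 24.1 kHz.
106.5 kHz mod fs = 10.1 kHz.
10.1 kHz ≤ fs/2 = 24.1 kHz, appears at 10.1 kHz.
70.5 kHz mod fs = 22.3 kHz.
22.3 kHz ≤ fs/2 = 24.1 kHz, appears at 22.3 kHz.
154.7 kHz mod fs = 10.1 kHz.
10.1 kHz ≤ fs/2 = 24.1 kHz, appears at 10.1 kHz.
106.5 kHz and 154.7 kHz both map to 10.1 kHz.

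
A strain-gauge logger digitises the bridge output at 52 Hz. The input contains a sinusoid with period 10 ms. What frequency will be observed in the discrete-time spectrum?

4 Hz

T = 10 ms → f = 1/T = 100 Hz.
100 Hz mod fs = 48 Hz.
48 Hz > fs/2 = 26 Hz, folds to fs − 48 Hz = 4 Hz.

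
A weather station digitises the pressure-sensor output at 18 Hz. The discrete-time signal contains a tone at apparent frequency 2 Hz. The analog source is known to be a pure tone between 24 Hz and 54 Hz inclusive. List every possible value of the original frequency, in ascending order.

Frequencies that alias to 2 Hz are k·fs ± 2 Hz for integer k ≥ 0.
k=0: 2 Hz.
k=1: 16 Hz, 20 Hz.
k=2: 34 Hz, 38 Hz.
k=3: 52 Hz, 56 Hz.
k=4: 70 Hz, 74 Hz.
Within [24 Hz, 54 Hz]: 34 Hz, 38 Hz, 52 Hz.

34 Hz, 38 Hz, 52 Hz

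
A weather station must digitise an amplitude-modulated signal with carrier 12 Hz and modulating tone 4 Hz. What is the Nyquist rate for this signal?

AM sidebands sit at fc ± fm = 8 Hz and 16 Hz.
Highest-frequency component: 16 Hz.
Nyquist rate = 2 × 16 Hz = 32 Hz.

32 Hz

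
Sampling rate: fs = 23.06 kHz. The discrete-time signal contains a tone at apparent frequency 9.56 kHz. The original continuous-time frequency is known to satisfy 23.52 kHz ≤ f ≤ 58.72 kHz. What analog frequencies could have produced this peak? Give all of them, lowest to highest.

Frequencies that alias to 9.56 kHz are k·fs ± 9.56 kHz for integer k ≥ 0.
k=0: 9.56 kHz.
k=1: 13.5 kHz, 32.62 kHz.
k=2: 36.56 kHz, 55.68 kHz.
k=3: 59.62 kHz, 78.74 kHz.
Within [23.52 kHz, 58.72 kHz]: 32.62 kHz, 36.56 kHz, 55.68 kHz.

32.62 kHz, 36.56 kHz, 55.68 kHz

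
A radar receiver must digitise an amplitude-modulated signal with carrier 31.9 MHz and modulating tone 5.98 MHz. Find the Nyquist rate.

75.76 MHz

AM sidebands sit at fc ± fm = 25.92 MHz and 37.88 MHz.
Highest-frequency component: 37.88 MHz.
Nyquist rate = 2 × 37.88 MHz = 75.76 MHz.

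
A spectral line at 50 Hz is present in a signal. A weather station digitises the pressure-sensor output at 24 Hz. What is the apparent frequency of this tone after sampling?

2 Hz

50 Hz mod fs = 2 Hz.
2 Hz ≤ fs/2 = 12 Hz, appears at 2 Hz.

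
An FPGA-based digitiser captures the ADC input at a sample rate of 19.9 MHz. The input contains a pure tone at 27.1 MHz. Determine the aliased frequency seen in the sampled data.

27.1 MHz mod fs = 7.2 MHz.
7.2 MHz ≤ fs/2 = 9.95 MHz, appears at 7.2 MHz.

7.2 MHz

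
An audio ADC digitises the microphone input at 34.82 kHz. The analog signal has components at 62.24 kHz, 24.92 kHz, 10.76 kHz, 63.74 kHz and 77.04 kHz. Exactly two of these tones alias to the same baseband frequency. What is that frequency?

7.4 kHz

fs/2 = 17.41 kHz.
62.24 kHz mod fs = 27.42 kHz.
27.42 kHz > fs/2 = 17.41 kHz, folds to fs − 27.42 kHz = 7.4 kHz.
24.92 kHz > fs/2 = 17.41 kHz, folds to fs − 24.92 kHz = 9.9 kHz.
10.76 kHz ≤ fs/2 = 17.41 kHz, passes unchanged.
63.74 kHz mod fs = 28.92 kHz.
28.92 kHz > fs/2 = 17.41 kHz, folds to fs − 28.92 kHz = 5.9 kHz.
77.04 kHz mod fs = 7.4 kHz.
7.4 kHz ≤ fs/2 = 17.41 kHz, appears at 7.4 kHz.
62.24 kHz and 77.04 kHz both map to 7.4 kHz.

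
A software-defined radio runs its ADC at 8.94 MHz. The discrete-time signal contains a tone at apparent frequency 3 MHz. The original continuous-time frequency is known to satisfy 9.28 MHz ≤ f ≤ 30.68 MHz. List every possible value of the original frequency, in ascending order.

11.94 MHz, 14.88 MHz, 20.88 MHz, 23.82 MHz, 29.82 MHz

Frequencies that alias to 3 MHz are k·fs ± 3 MHz for integer k ≥ 0.
k=0: 3 MHz.
k=1: 5.94 MHz, 11.94 MHz.
k=2: 14.88 MHz, 20.88 MHz.
k=3: 23.82 MHz, 29.82 MHz.
k=4: 32.76 MHz, 38.76 MHz.
Within [9.28 MHz, 30.68 MHz]: 11.94 MHz, 14.88 MHz, 20.88 MHz, 23.82 MHz, 29.82 MHz.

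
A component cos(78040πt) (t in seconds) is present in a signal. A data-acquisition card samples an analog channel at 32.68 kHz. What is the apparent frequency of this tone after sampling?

ω = 78040π rad/s → f = ω/(2π) = 39020 Hz = 39.02 kHz.
39.02 kHz mod fs = 6.34 kHz.
6.34 kHz ≤ fs/2 = 16.34 kHz, appears at 6.34 kHz.

6.34 kHz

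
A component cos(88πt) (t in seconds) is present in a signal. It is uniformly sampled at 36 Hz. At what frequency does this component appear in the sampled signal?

8 Hz

ω = 88π rad/s → f = ω/(2π) = 44 Hz.
44 Hz mod fs = 8 Hz.
8 Hz ≤ fs/2 = 18 Hz, appears at 8 Hz.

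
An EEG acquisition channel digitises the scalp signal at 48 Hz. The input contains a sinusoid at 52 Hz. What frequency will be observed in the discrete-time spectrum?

52 Hz mod fs = 4 Hz.
4 Hz ≤ fs/2 = 24 Hz, appears at 4 Hz.

4 Hz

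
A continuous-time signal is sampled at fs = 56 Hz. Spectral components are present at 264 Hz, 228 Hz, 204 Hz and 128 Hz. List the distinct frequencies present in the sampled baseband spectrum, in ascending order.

fs/2 = 28 Hz.
264 Hz mod fs = 40 Hz.
40 Hz > fs/2 = 28 Hz, folds to fs − 40 Hz = 16 Hz.
228 Hz mod fs = 4 Hz.
4 Hz ≤ fs/2 = 28 Hz, appears at 4 Hz.
204 Hz mod fs = 36 Hz.
36 Hz > fs/2 = 28 Hz, folds to fs − 36 Hz = 20 Hz.
128 Hz mod fs = 16 Hz.
16 Hz ≤ fs/2 = 28 Hz, appears at 16 Hz.
Distinct values: {4 Hz, 16 Hz, 20 Hz}.

4 Hz, 16 Hz, 20 Hz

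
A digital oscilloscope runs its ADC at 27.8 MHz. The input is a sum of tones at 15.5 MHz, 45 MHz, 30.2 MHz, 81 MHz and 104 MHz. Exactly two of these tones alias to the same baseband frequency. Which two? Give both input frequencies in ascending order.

30.2 MHz, 81 MHz

fs/2 = 13.9 MHz.
15.5 MHz > fs/2 = 13.9 MHz, folds to fs − 15.5 MHz = 12.3 MHz.
45 MHz mod fs = 17.2 MHz.
17.2 MHz > fs/2 = 13.9 MHz, folds to fs − 17.2 MHz = 10.6 MHz.
30.2 MHz mod fs = 2.4 MHz.
2.4 MHz ≤ fs/2 = 13.9 MHz, appears at 2.4 MHz.
81 MHz mod fs = 25.4 MHz.
25.4 MHz > fs/2 = 13.9 MHz, folds to fs − 25.4 MHz = 2.4 MHz.
104 MHz mod fs = 20.6 MHz.
20.6 MHz > fs/2 = 13.9 MHz, folds to fs − 20.6 MHz = 7.2 MHz.
30.2 MHz and 81 MHz both map to 2.4 MHz.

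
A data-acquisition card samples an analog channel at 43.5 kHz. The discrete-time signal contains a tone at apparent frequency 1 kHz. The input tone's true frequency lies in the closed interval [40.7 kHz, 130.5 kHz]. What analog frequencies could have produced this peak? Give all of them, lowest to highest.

Frequencies that alias to 1 kHz are k·fs ± 1 kHz for integer k ≥ 0.
k=0: 1 kHz.
k=1: 42.5 kHz, 44.5 kHz.
k=2: 86 kHz, 88 kHz.
k=3: 129.5 kHz, 131.5 kHz.
k=4: 173 kHz, 175 kHz.
Within [40.7 kHz, 130.5 kHz]: 42.5 kHz, 44.5 kHz, 86 kHz, 88 kHz, 129.5 kHz.

42.5 kHz, 44.5 kHz, 86 kHz, 88 kHz, 129.5 kHz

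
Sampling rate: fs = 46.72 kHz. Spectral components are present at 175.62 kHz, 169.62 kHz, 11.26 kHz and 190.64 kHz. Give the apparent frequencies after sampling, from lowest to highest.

fs/2 = 23.36 kHz.
175.62 kHz mod fs = 35.46 kHz.
35.46 kHz > fs/2 = 23.36 kHz, folds to fs − 35.46 kHz = 11.26 kHz.
169.62 kHz mod fs = 29.46 kHz.
29.46 kHz > fs/2 = 23.36 kHz, folds to fs − 29.46 kHz = 17.26 kHz.
11.26 kHz ≤ fs/2 = 23.36 kHz, passes unchanged.
190.64 kHz mod fs = 3.76 kHz.
3.76 kHz ≤ fs/2 = 23.36 kHz, appears at 3.76 kHz.
Distinct values: {3.76 kHz, 11.26 kHz, 17.26 kHz}.

3.76 kHz, 11.26 kHz, 17.26 kHz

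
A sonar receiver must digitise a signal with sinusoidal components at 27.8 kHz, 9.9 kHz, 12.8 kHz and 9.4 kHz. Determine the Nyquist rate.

55.6 kHz

Highest-frequency component: 27.8 kHz.
Nyquist rate = 2 × 27.8 kHz = 55.6 kHz.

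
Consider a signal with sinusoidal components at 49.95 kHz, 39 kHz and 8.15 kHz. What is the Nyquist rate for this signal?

Highest-frequency component: 49.95 kHz.
Nyquist rate = 2 × 49.95 kHz = 99.9 kHz.

99.9 kHz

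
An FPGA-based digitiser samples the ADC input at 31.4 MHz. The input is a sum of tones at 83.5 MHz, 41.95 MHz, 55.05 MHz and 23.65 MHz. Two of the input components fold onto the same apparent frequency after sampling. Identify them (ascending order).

fs/2 = 15.7 MHz.
83.5 MHz mod fs = 20.7 MHz.
20.7 MHz > fs/2 = 15.7 MHz, folds to fs − 20.7 MHz = 10.7 MHz.
41.95 MHz mod fs = 10.55 MHz.
10.55 MHz ≤ fs/2 = 15.7 MHz, appears at 10.55 MHz.
55.05 MHz mod fs = 23.65 MHz.
23.65 MHz > fs/2 = 15.7 MHz, folds to fs − 23.65 MHz = 7.75 MHz.
23.65 MHz > fs/2 = 15.7 MHz, folds to fs − 23.65 MHz = 7.75 MHz.
23.65 MHz and 55.05 MHz both map to 7.75 MHz.

23.65 MHz, 55.05 MHz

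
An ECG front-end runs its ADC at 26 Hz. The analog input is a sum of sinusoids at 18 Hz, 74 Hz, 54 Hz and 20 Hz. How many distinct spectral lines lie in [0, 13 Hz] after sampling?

4

fs/2 = 13 Hz.
18 Hz > fs/2 = 13 Hz, folds to fs − 18 Hz = 8 Hz.
74 Hz mod fs = 22 Hz.
22 Hz > fs/2 = 13 Hz, folds to fs − 22 Hz = 4 Hz.
54 Hz mod fs = 2 Hz.
2 Hz ≤ fs/2 = 13 Hz, appears at 2 Hz.
20 Hz > fs/2 = 13 Hz, folds to fs − 20 Hz = 6 Hz.
Distinct values: {2 Hz, 4 Hz, 6 Hz, 8 Hz} → 4.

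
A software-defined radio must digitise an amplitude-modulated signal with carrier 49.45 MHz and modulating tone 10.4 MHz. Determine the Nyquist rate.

AM sidebands sit at fc ± fm = 39.05 MHz and 59.85 MHz.
Highest-frequency component: 59.85 MHz.
Nyquist rate = 2 × 59.85 MHz = 119.7 MHz.

119.7 MHz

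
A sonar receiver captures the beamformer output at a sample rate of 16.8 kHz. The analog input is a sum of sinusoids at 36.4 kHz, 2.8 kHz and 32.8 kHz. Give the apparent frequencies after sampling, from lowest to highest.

fs/2 = 8.4 kHz.
36.4 kHz mod fs = 2.8 kHz.
2.8 kHz ≤ fs/2 = 8.4 kHz, appears at 2.8 kHz.
2.8 kHz ≤ fs/2 = 8.4 kHz, passes unchanged.
32.8 kHz mod fs = 16 kHz.
16 kHz > fs/2 = 8.4 kHz, folds to fs − 16 kHz = 0.8 kHz.
Distinct values: {0.8 kHz, 2.8 kHz}.

0.8 kHz, 2.8 kHz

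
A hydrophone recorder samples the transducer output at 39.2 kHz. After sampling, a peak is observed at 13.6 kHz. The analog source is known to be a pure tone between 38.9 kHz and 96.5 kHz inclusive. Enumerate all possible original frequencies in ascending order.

Frequencies that alias to 13.6 kHz are k·fs ± 13.6 kHz for integer k ≥ 0.
k=0: 13.6 kHz.
k=1: 25.6 kHz, 52.8 kHz.
k=2: 64.8 kHz, 92 kHz.
k=3: 104 kHz, 131.2 kHz.
Within [38.9 kHz, 96.5 kHz]: 52.8 kHz, 64.8 kHz, 92 kHz.

52.8 kHz, 64.8 kHz, 92 kHz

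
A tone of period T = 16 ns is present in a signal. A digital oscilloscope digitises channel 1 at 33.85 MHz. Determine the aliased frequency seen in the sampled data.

T = 16 ns → f = 1/T = 62.5 MHz.
62.5 MHz mod fs = 28.65 MHz.
28.65 MHz > fs/2 = 16.925 MHz, folds to fs − 28.65 MHz = 5.2 MHz.

5.2 MHz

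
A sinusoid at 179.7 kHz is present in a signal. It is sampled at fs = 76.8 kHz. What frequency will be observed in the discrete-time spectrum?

179.7 kHz mod fs = 26.1 kHz.
26.1 kHz ≤ fs/2 = 38.4 kHz, appears at 26.1 kHz.

26.1 kHz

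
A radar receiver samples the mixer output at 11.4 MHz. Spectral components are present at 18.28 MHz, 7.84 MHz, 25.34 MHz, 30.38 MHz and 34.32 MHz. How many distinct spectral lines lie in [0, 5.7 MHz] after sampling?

fs/2 = 5.7 MHz.
18.28 MHz mod fs = 6.88 MHz.
6.88 MHz > fs/2 = 5.7 MHz, folds to fs − 6.88 MHz = 4.52 MHz.
7.84 MHz > fs/2 = 5.7 MHz, folds to fs − 7.84 MHz = 3.56 MHz.
25.34 MHz mod fs = 2.54 MHz.
2.54 MHz ≤ fs/2 = 5.7 MHz, appears at 2.54 MHz.
30.38 MHz mod fs = 7.58 MHz.
7.58 MHz > fs/2 = 5.7 MHz, folds to fs − 7.58 MHz = 3.82 MHz.
34.32 MHz mod fs = 0.12 MHz.
0.12 MHz ≤ fs/2 = 5.7 MHz, appears at 0.12 MHz.
Distinct values: {0.12 MHz, 2.54 MHz, 3.56 MHz, 3.82 MHz, 4.52 MHz} → 5.

5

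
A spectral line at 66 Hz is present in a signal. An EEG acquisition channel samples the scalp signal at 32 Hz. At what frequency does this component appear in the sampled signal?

66 Hz mod fs = 2 Hz.
2 Hz ≤ fs/2 = 16 Hz, appears at 2 Hz.

2 Hz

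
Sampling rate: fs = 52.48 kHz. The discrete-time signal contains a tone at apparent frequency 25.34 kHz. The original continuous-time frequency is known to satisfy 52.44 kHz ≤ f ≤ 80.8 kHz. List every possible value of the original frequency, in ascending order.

77.82 kHz, 79.62 kHz

Frequencies that alias to 25.34 kHz are k·fs ± 25.34 kHz for integer k ≥ 0.
k=0: 25.34 kHz.
k=1: 27.14 kHz, 77.82 kHz.
k=2: 79.62 kHz, 130.3 kHz.
k=3: 132.1 kHz, 182.78 kHz.
Within [52.44 kHz, 80.8 kHz]: 77.82 kHz, 79.62 kHz.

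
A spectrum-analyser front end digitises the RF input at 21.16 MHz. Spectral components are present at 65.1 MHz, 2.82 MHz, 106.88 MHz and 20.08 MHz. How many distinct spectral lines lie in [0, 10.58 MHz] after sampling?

fs/2 = 10.58 MHz.
65.1 MHz mod fs = 1.62 MHz.
1.62 MHz ≤ fs/2 = 10.58 MHz, appears at 1.62 MHz.
2.82 MHz ≤ fs/2 = 10.58 MHz, passes unchanged.
106.88 MHz mod fs = 1.08 MHz.
1.08 MHz ≤ fs/2 = 10.58 MHz, appears at 1.08 MHz.
20.08 MHz > fs/2 = 10.58 MHz, folds to fs − 20.08 MHz = 1.08 MHz.
Distinct values: {1.08 MHz, 1.62 MHz, 2.82 MHz} → 3.

3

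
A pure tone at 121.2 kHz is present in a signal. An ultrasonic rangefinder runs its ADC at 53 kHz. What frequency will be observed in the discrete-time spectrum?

15.2 kHz

121.2 kHz mod fs = 15.2 kHz.
15.2 kHz ≤ fs/2 = 26.5 kHz, appears at 15.2 kHz.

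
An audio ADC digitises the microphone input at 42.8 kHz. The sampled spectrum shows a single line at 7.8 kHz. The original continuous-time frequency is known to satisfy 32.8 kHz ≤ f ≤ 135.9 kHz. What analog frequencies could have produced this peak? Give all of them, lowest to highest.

Frequencies that alias to 7.8 kHz are k·fs ± 7.8 kHz for integer k ≥ 0.
k=0: 7.8 kHz.
k=1: 35 kHz, 50.6 kHz.
k=2: 77.8 kHz, 93.4 kHz.
k=3: 120.6 kHz, 136.2 kHz.
k=4: 163.4 kHz, 179 kHz.
Within [32.8 kHz, 135.9 kHz]: 35 kHz, 50.6 kHz, 77.8 kHz, 93.4 kHz, 120.6 kHz.

35 kHz, 50.6 kHz, 77.8 kHz, 93.4 kHz, 120.6 kHz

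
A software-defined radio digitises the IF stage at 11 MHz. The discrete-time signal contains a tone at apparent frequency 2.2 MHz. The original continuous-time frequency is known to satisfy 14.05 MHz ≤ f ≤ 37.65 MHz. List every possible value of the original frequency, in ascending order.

19.8 MHz, 24.2 MHz, 30.8 MHz, 35.2 MHz

Frequencies that alias to 2.2 MHz are k·fs ± 2.2 MHz for integer k ≥ 0.
k=0: 2.2 MHz.
k=1: 8.8 MHz, 13.2 MHz.
k=2: 19.8 MHz, 24.2 MHz.
k=3: 30.8 MHz, 35.2 MHz.
k=4: 41.8 MHz, 46.2 MHz.
Within [14.05 MHz, 37.65 MHz]: 19.8 MHz, 24.2 MHz, 30.8 MHz, 35.2 MHz.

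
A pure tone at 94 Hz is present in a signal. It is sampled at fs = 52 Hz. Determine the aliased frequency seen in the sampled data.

10 Hz

94 Hz mod fs = 42 Hz.
42 Hz > fs/2 = 26 Hz, folds to fs − 42 Hz = 10 Hz.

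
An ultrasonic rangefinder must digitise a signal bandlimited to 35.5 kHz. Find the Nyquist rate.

Nyquist rate = 2 × 35.5 kHz = 71 kHz.

71 kHz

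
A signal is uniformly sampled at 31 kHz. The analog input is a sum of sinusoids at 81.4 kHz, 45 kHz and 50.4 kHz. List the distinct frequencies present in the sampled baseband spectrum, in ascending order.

fs/2 = 15.5 kHz.
81.4 kHz mod fs = 19.4 kHz.
19.4 kHz > fs/2 = 15.5 kHz, folds to fs − 19.4 kHz = 11.6 kHz.
45 kHz mod fs = 14 kHz.
14 kHz ≤ fs/2 = 15.5 kHz, appears at 14 kHz.
50.4 kHz mod fs = 19.4 kHz.
19.4 kHz > fs/2 = 15.5 kHz, folds to fs − 19.4 kHz = 11.6 kHz.
Distinct values: {11.6 kHz, 14 kHz}.

11.6 kHz, 14 kHz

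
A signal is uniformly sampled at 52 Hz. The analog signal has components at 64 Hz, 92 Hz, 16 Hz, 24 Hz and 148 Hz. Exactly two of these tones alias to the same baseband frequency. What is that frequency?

12 Hz

fs/2 = 26 Hz.
64 Hz mod fs = 12 Hz.
12 Hz ≤ fs/2 = 26 Hz, appears at 12 Hz.
92 Hz mod fs = 40 Hz.
40 Hz > fs/2 = 26 Hz, folds to fs − 40 Hz = 12 Hz.
16 Hz ≤ fs/2 = 26 Hz, passes unchanged.
24 Hz ≤ fs/2 = 26 Hz, passes unchanged.
148 Hz mod fs = 44 Hz.
44 Hz > fs/2 = 26 Hz, folds to fs − 44 Hz = 8 Hz.
64 Hz and 92 Hz both map to 12 Hz.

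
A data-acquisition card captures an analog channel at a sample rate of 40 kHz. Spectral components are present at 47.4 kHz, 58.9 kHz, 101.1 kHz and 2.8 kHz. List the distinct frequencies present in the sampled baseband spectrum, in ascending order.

fs/2 = 20 kHz.
47.4 kHz mod fs = 7.4 kHz.
7.4 kHz ≤ fs/2 = 20 kHz, appears at 7.4 kHz.
58.9 kHz mod fs = 18.9 kHz.
18.9 kHz ≤ fs/2 = 20 kHz, appears at 18.9 kHz.
101.1 kHz mod fs = 21.1 kHz.
21.1 kHz > fs/2 = 20 kHz, folds to fs − 21.1 kHz = 18.9 kHz.
2.8 kHz ≤ fs/2 = 20 kHz, passes unchanged.
Distinct values: {2.8 kHz, 7.4 kHz, 18.9 kHz}.

2.8 kHz, 7.4 kHz, 18.9 kHz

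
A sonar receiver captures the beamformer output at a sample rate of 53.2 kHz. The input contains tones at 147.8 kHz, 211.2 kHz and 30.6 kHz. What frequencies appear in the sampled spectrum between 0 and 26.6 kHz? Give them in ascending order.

fs/2 = 26.6 kHz.
147.8 kHz mod fs = 41.4 kHz.
41.4 kHz > fs/2 = 26.6 kHz, folds to fs − 41.4 kHz = 11.8 kHz.
211.2 kHz mod fs = 51.6 kHz.
51.6 kHz > fs/2 = 26.6 kHz, folds to fs − 51.6 kHz = 1.6 kHz.
30.6 kHz > fs/2 = 26.6 kHz, folds to fs − 30.6 kHz = 22.6 kHz.
Distinct values: {1.6 kHz, 11.8 kHz, 22.6 kHz}.

1.6 kHz, 11.8 kHz, 22.6 kHz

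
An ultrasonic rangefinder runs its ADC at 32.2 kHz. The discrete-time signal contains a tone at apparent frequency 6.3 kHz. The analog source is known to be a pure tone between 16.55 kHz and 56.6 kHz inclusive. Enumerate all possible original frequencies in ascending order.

Frequencies that alias to 6.3 kHz are k·fs ± 6.3 kHz for integer k ≥ 0.
k=0: 6.3 kHz.
k=1: 25.9 kHz, 38.5 kHz.
k=2: 58.1 kHz, 70.7 kHz.
Within [16.55 kHz, 56.6 kHz]: 25.9 kHz, 38.5 kHz.

25.9 kHz, 38.5 kHz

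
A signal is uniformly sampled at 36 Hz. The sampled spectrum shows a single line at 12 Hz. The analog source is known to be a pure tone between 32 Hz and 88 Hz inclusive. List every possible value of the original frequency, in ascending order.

48 Hz, 60 Hz, 84 Hz

Frequencies that alias to 12 Hz are k·fs ± 12 Hz for integer k ≥ 0.
k=0: 12 Hz.
k=1: 24 Hz, 48 Hz.
k=2: 60 Hz, 84 Hz.
k=3: 96 Hz, 120 Hz.
Within [32 Hz, 88 Hz]: 48 Hz, 60 Hz, 84 Hz.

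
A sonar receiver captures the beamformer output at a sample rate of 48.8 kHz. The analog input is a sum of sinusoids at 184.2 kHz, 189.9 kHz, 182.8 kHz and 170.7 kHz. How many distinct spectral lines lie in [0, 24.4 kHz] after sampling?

fs/2 = 24.4 kHz.
184.2 kHz mod fs = 37.8 kHz.
37.8 kHz > fs/2 = 24.4 kHz, folds to fs − 37.8 kHz = 11 kHz.
189.9 kHz mod fs = 43.5 kHz.
43.5 kHz > fs/2 = 24.4 kHz, folds to fs − 43.5 kHz = 5.3 kHz.
182.8 kHz mod fs = 36.4 kHz.
36.4 kHz > fs/2 = 24.4 kHz, folds to fs − 36.4 kHz = 12.4 kHz.
170.7 kHz mod fs = 24.3 kHz.
24.3 kHz ≤ fs/2 = 24.4 kHz, appears at 24.3 kHz.
Distinct values: {5.3 kHz, 11 kHz, 12.4 kHz, 24.3 kHz} → 4.

4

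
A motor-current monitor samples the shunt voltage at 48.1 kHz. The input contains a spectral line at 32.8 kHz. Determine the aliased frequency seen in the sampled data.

32.8 kHz > fs/2 = 24.05 kHz, folds to fs − 32.8 kHz = 15.3 kHz.

15.3 kHz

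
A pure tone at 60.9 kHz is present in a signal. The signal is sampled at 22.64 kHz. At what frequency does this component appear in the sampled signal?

60.9 kHz mod fs = 15.62 kHz.
15.62 kHz > fs/2 = 11.32 kHz, folds to fs − 15.62 kHz = 7.02 kHz.

7.02 kHz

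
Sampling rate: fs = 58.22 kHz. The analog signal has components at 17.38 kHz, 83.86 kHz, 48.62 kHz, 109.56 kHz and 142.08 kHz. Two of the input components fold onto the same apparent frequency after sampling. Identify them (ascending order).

fs/2 = 29.11 kHz.
17.38 kHz ≤ fs/2 = 29.11 kHz, passes unchanged.
83.86 kHz mod fs = 25.64 kHz.
25.64 kHz ≤ fs/2 = 29.11 kHz, appears at 25.64 kHz.
48.62 kHz > fs/2 = 29.11 kHz, folds to fs − 48.62 kHz = 9.6 kHz.
109.56 kHz mod fs = 51.34 kHz.
51.34 kHz > fs/2 = 29.11 kHz, folds to fs − 51.34 kHz = 6.88 kHz.
142.08 kHz mod fs = 25.64 kHz.
25.64 kHz ≤ fs/2 = 29.11 kHz, appears at 25.64 kHz.
83.86 kHz and 142.08 kHz both map to 25.64 kHz.

83.86 kHz, 142.08 kHz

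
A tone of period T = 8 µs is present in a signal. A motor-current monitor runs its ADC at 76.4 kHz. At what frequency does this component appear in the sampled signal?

27.8 kHz

T = 8 µs → f = 1/T = 125 kHz.
125 kHz mod fs = 48.6 kHz.
48.6 kHz > fs/2 = 38.2 kHz, folds to fs − 48.6 kHz = 27.8 kHz.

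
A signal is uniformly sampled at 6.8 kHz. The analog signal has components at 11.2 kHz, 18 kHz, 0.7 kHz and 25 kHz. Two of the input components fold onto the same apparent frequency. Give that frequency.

fs/2 = 3.4 kHz.
11.2 kHz mod fs = 4.4 kHz.
4.4 kHz > fs/2 = 3.4 kHz, folds to fs − 4.4 kHz = 2.4 kHz.
18 kHz mod fs = 4.4 kHz.
4.4 kHz > fs/2 = 3.4 kHz, folds to fs − 4.4 kHz = 2.4 kHz.
0.7 kHz ≤ fs/2 = 3.4 kHz, passes unchanged.
25 kHz mod fs = 4.6 kHz.
4.6 kHz > fs/2 = 3.4 kHz, folds to fs − 4.6 kHz = 2.2 kHz.
11.2 kHz and 18 kHz both map to 2.4 kHz.

2.4 kHz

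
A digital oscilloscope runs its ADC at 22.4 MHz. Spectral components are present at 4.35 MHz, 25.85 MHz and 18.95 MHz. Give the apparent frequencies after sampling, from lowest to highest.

3.45 MHz, 4.35 MHz

fs/2 = 11.2 MHz.
4.35 MHz ≤ fs/2 = 11.2 MHz, passes unchanged.
25.85 MHz mod fs = 3.45 MHz.
3.45 MHz ≤ fs/2 = 11.2 MHz, appears at 3.45 MHz.
18.95 MHz > fs/2 = 11.2 MHz, folds to fs − 18.95 MHz = 3.45 MHz.
Distinct values: {3.45 MHz, 4.35 MHz}.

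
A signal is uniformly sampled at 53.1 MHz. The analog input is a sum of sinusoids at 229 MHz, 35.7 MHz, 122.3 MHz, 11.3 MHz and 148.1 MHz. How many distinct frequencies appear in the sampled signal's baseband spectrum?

5

fs/2 = 26.55 MHz.
229 MHz mod fs = 16.6 MHz.
16.6 MHz ≤ fs/2 = 26.55 MHz, appears at 16.6 MHz.
35.7 MHz > fs/2 = 26.55 MHz, folds to fs − 35.7 MHz = 17.4 MHz.
122.3 MHz mod fs = 16.1 MHz.
16.1 MHz ≤ fs/2 = 26.55 MHz, appears at 16.1 MHz.
11.3 MHz ≤ fs/2 = 26.55 MHz, passes unchanged.
148.1 MHz mod fs = 41.9 MHz.
41.9 MHz > fs/2 = 26.55 MHz, folds to fs − 41.9 MHz = 11.2 MHz.
Distinct values: {11.2 MHz, 11.3 MHz, 16.1 MHz, 16.6 MHz, 17.4 MHz} → 5.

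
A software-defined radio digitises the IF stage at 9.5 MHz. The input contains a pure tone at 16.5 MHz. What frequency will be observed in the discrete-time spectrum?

16.5 MHz mod fs = 7 MHz.
7 MHz > fs/2 = 4.75 MHz, folds to fs − 7 MHz = 2.5 MHz.

2.5 MHz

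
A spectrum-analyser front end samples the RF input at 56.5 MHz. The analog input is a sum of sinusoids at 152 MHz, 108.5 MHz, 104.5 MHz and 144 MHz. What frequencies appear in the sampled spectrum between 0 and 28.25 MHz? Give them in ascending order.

4.5 MHz, 8.5 MHz, 17.5 MHz, 25.5 MHz

fs/2 = 28.25 MHz.
152 MHz mod fs = 39 MHz.
39 MHz > fs/2 = 28.25 MHz, folds to fs − 39 MHz = 17.5 MHz.
108.5 MHz mod fs = 52 MHz.
52 MHz > fs/2 = 28.25 MHz, folds to fs − 52 MHz = 4.5 MHz.
104.5 MHz mod fs = 48 MHz.
48 MHz > fs/2 = 28.25 MHz, folds to fs − 48 MHz = 8.5 MHz.
144 MHz mod fs = 31 MHz.
31 MHz > fs/2 = 28.25 MHz, folds to fs − 31 MHz = 25.5 MHz.
Distinct values: {4.5 MHz, 8.5 MHz, 17.5 MHz, 25.5 MHz}.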